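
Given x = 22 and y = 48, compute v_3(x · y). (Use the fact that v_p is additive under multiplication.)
v_3(1056) = 1

v_p(x) = 0 (factor: 22 = 3^0 · 22); v_p(y) = 1 (factor: 48 = 3^1 · 16). Additivity: v_p(xy) = v_p(x) + v_p(y) = 0 + 1 = 1. (Direct check: xy = 1056 = 3^1 · (352).)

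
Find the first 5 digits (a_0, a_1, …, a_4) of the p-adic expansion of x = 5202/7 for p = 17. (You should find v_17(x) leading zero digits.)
(a_0, …, a_4) = (0, 0, 5, 12, 9)

v_17(5202/7) = 2, so a_0 = ... = a_1 = 0. Factor out: x = 17^2 · u with u = 18/7 a unit in ℤ_17. Expand u iteratively via a_{v+i} = u_i mod 17, u_{i+1} = (u_i − a_{v+i})/17:
  u_0 = 18/7;  a_2 = 5;  u_1 = (u_0 − 5)/17 = -1/7
  u_1 = -1/7;  a_3 = 12;  u_2 = (u_1 − 12)/17 = -5/7
  u_2 = -5/7;  a_4 = 9;  u_3 = (u_2 − 9)/17 = -4/7
Digits: (0, 0, 5, 12, 9).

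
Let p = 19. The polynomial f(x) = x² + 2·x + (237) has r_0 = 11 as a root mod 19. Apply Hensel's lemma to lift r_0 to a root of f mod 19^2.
r_1 = 296 (mod 361)

Hensel: r_{i+1} = r_i − f(r_i)·(f′(r_i))^{-1} mod 19^{i+2}, f′(x) = 2x + 2. Iterate:
  r_0 = 11 (mod 19)
  r_1 = 296 (mod 361)
Final: r = 296 satisfies f(r) ≡ 0 mod 19^2.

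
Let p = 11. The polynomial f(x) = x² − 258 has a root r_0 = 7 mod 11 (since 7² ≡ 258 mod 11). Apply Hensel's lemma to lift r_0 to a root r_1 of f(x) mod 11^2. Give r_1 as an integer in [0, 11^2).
r_1 = 117 (mod 121)

Hensel's recurrence: r_{i+1} = r_i − f(r_i)·(f′(r_i))^{-1} mod 11^{i+2}, with f′(x) = 2x. Iterate:
  r_0 = 7 (mod 11)
  r_1 = 117 (mod 121)
Final: r_1 = 117, and one checks f(r_1) ≡ 0 mod 11^2.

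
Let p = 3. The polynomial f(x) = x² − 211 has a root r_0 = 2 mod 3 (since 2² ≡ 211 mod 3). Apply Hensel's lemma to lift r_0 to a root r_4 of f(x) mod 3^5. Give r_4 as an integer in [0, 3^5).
r_4 = 155 (mod 243)

Hensel's recurrence: r_{i+1} = r_i − f(r_i)·(f′(r_i))^{-1} mod 3^{i+2}, with f′(x) = 2x. Iterate:
  r_0 = 2 (mod 3)
  r_1 = 2 (mod 9)
  r_2 = 20 (mod 27)
  r_3 = 74 (mod 81)
  r_4 = 155 (mod 243)
Final: r_4 = 155, and one checks f(r_4) ≡ 0 mod 3^5.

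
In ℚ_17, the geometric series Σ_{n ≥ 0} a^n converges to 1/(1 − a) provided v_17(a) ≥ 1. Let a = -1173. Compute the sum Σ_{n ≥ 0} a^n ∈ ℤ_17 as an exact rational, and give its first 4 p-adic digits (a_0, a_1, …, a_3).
Σ a^n = 1/(1 − a) = 1/1174;  first 4 digits = (1, 16, 13, 6)

v_17(a) = 1 ≥ 1, so the series converges in ℤ_17 to 1/(1 − a) = 1/(1 − (-1173)) = 1/1174. Expand this rational in ℤ_17: compute digits iteratively via d_i = x_i mod 17, x_{i+1} = (x_i − d_i)/17. The first 4 digits are (1, 16, 13, 6).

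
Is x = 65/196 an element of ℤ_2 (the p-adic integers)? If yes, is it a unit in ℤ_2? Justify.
x ∉ ℤ_2 (v_2(x) = -2 < 0)

ℤ_2 = {x ∈ ℚ_2 : v_2(x) ≥ 0} and ℤ_2^× = {x ∈ ℤ_2 : v_2(x) = 0}. Here v_2(65/196) = v_2(num) − v_2(den) = -2; compare against these criteria.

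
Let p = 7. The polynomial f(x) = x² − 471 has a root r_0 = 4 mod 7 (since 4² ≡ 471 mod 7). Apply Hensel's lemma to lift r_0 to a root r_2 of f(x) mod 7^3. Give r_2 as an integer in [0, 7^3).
r_2 = 165 (mod 343)

Hensel's recurrence: r_{i+1} = r_i − f(r_i)·(f′(r_i))^{-1} mod 7^{i+2}, with f′(x) = 2x. Iterate:
  r_0 = 4 (mod 7)
  r_1 = 18 (mod 49)
  r_2 = 165 (mod 343)
Final: r_2 = 165, and one checks f(r_2) ≡ 0 mod 7^3.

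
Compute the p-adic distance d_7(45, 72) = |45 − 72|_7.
d_7(45, 72) = 1

Step 1 — x − y = 45 − 72 = -27. Step 2 — v_7(-27) = 0 (factor: -27 = −(7^0 · 27); the sign does not affect v_p). Step 3 — |x − y|_7 = 7^{0} = 1.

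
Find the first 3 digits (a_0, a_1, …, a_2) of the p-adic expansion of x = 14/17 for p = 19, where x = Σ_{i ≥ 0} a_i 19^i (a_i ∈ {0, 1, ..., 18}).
(a_0, …, a_2) = (12, 5, 12)

v_19(14/17) = 0 (numerator and denominator both coprime to 19), so x ∈ ℤ_19^×. Compute digits iteratively via a_i = x_i mod 19, x_{i+1} = (x_i − a_i)/19, with x_0 = x:
  x_0 = 14/17;  a_0 = 12;  x_1 = (x_0 − 12)/19 = -10/17
  x_1 = -10/17;  a_1 = 5;  x_2 = (x_1 − 5)/19 = -5/17
  x_2 = -5/17;  a_2 = 12;  x_3 = (x_2 − 12)/19 = -11/17
Digits: (12, 5, 12).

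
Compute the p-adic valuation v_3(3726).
v_3(3726) = 4

v_3(n) is the largest exponent k such that 3^k divides n. Factor out: 3726 = 3^4 · 46. (Sign doesn't affect v_p.) So v_3(3726) = 4.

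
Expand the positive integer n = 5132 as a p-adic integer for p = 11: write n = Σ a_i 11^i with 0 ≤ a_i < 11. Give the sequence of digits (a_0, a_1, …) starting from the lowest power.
(a_0, a_1, …) = (6, 4, 9, 3)

Repeated division by 11 gives the digits low-to-high: 5132 = 6 + 4·11^1 + 9·11^2 + 3·11^3. Digit sequence: (6, 4, 9, 3).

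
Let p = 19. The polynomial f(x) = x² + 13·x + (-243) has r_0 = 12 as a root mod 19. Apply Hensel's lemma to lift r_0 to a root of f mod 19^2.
r_1 = 69 (mod 361)

Hensel: r_{i+1} = r_i − f(r_i)·(f′(r_i))^{-1} mod 19^{i+2}, f′(x) = 2x + 13. Iterate:
  r_0 = 12 (mod 19)
  r_1 = 69 (mod 361)
Final: r = 69 satisfies f(r) ≡ 0 mod 19^2.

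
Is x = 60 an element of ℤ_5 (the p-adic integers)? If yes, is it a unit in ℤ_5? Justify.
x ∈ ℤ_5 but not a unit; v_5(x) = 1 > 0

ℤ_5 = {x ∈ ℚ_5 : v_5(x) ≥ 0} and ℤ_5^× = {x ∈ ℤ_5 : v_5(x) = 0}. Here v_5(60) = v_5(num) − v_5(den) = 1; compare against these criteria.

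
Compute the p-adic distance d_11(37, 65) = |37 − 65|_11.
d_11(37, 65) = 1

Step 1 — x − y = 37 − 65 = -28. Step 2 — v_11(-28) = 0 (factor: -28 = −(11^0 · 28); the sign does not affect v_p). Step 3 — |x − y|_11 = 11^{0} = 1.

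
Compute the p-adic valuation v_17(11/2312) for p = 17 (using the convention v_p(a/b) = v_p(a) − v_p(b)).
v_17(11/2312) = -2

Factor powers of 17 from the numerator and denominator of the reduced fraction: 11 = 17^0 · 11 and 2312 = 17^2 · 8. Apply v_p(a/b) = v_p(a) − v_p(b): v_17(11/2312) = 0 − 2 = -2.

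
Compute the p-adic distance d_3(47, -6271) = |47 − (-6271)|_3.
d_3(47, -6271) = 1/243

Step 1 — x − y = 47 − (-6271) = 6318. Step 2 — v_3(6318) = 5 (factor: 6318 = (3^5 · 26); the sign does not affect v_p). Step 3 — |x − y|_3 = 3^{-5} = 1/243.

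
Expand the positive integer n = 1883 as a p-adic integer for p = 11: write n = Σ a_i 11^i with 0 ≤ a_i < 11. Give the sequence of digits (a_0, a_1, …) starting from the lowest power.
(a_0, a_1, …) = (2, 6, 4, 1)

Repeated division by 11 gives the digits low-to-high: 1883 = 2 + 6·11^1 + 4·11^2 + 1·11^3. Digit sequence: (2, 6, 4, 1).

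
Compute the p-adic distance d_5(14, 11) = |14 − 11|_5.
d_5(14, 11) = 1

Step 1 — x − y = 14 − 11 = 3. Step 2 — v_5(3) = 0 (factor: 3 = (5^0 · 3); the sign does not affect v_p). Step 3 — |x − y|_5 = 5^{0} = 1.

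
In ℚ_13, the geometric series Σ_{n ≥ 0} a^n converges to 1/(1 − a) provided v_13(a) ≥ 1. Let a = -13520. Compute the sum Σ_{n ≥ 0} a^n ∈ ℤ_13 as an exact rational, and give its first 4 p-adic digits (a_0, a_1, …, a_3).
Σ a^n = 1/(1 − a) = 1/13521;  first 4 digits = (1, 0, 11, 6)

v_13(a) = 2 ≥ 1, so the series converges in ℤ_13 to 1/(1 − a) = 1/(1 − (-13520)) = 1/13521. Expand this rational in ℤ_13: compute digits iteratively via d_i = x_i mod 13, x_{i+1} = (x_i − d_i)/13. The first 4 digits are (1, 0, 11, 6).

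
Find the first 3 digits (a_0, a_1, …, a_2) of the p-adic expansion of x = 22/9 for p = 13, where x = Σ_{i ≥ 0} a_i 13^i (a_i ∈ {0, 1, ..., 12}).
(a_0, …, a_2) = (1, 3, 7)

v_13(22/9) = 0 (numerator and denominator both coprime to 13), so x ∈ ℤ_13^×. Compute digits iteratively via a_i = x_i mod 13, x_{i+1} = (x_i − a_i)/13, with x_0 = x:
  x_0 = 22/9;  a_0 = 1;  x_1 = (x_0 − 1)/13 = 1/9
  x_1 = 1/9;  a_1 = 3;  x_2 = (x_1 − 3)/13 = -2/9
  x_2 = -2/9;  a_2 = 7;  x_3 = (x_2 − 7)/13 = -5/9
Digits: (1, 3, 7).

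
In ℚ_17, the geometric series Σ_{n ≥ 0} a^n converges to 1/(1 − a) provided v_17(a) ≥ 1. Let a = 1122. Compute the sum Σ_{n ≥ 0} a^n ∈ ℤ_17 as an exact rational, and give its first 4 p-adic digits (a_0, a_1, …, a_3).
Σ a^n = 1/(1 − a) = -1/1121;  first 4 digits = (1, 15, 7, 10)

v_17(a) = 1 ≥ 1, so the series converges in ℤ_17 to 1/(1 − a) = 1/(1 − 1122) = -1/1121. Expand this rational in ℤ_17: compute digits iteratively via d_i = x_i mod 17, x_{i+1} = (x_i − d_i)/17. The first 4 digits are (1, 15, 7, 10).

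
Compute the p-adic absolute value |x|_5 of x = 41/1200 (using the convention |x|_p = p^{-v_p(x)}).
|41/1200|_5 = 25

Step 1 — compute v_5(x) by factoring powers of 5 out of the numerator and denominator: v_5(41/1200) = -2. Step 2 — apply |x|_p = p^{-v_p(x)} = 5^{2} = 25.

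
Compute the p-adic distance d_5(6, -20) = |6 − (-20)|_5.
d_5(6, -20) = 1

Step 1 — x − y = 6 − (-20) = 26. Step 2 — v_5(26) = 0 (factor: 26 = (5^0 · 26); the sign does not affect v_p). Step 3 — |x − y|_5 = 5^{0} = 1.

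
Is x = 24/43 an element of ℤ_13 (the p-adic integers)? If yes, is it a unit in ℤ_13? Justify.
x ∈ ℤ_13^× (unit); v_13(x) = 0

ℤ_13 = {x ∈ ℚ_13 : v_13(x) ≥ 0} and ℤ_13^× = {x ∈ ℤ_13 : v_13(x) = 0}. Here v_13(24/43) = v_13(num) − v_13(den) = 0; compare against these criteria.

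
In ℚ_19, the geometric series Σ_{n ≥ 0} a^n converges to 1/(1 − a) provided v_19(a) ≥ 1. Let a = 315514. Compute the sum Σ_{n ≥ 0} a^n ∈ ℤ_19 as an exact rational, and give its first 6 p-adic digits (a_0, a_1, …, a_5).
Σ a^n = 1/(1 − a) = -1/315513;  first 6 digits = (1, 0, 0, 8, 2, 0)

v_19(a) = 3 ≥ 1, so the series converges in ℤ_19 to 1/(1 − a) = 1/(1 − 315514) = -1/315513. Expand this rational in ℤ_19: compute digits iteratively via d_i = x_i mod 19, x_{i+1} = (x_i − d_i)/19. The first 6 digits are (1, 0, 0, 8, 2, 0).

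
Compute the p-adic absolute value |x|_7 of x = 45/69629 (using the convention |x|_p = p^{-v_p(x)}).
|45/69629|_7 = 2401

Step 1 — compute v_7(x) by factoring powers of 7 out of the numerator and denominator: v_7(45/69629) = -4. Step 2 — apply |x|_p = p^{-v_p(x)} = 7^{4} = 2401.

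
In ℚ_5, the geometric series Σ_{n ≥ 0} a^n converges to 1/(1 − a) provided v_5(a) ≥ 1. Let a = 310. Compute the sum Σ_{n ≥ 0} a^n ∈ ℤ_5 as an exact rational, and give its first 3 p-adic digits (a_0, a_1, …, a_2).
Σ a^n = 1/(1 − a) = -1/309;  first 3 digits = (1, 2, 1)

v_5(a) = 1 ≥ 1, so the series converges in ℤ_5 to 1/(1 − a) = 1/(1 − 310) = -1/309. Expand this rational in ℤ_5: compute digits iteratively via d_i = x_i mod 5, x_{i+1} = (x_i − d_i)/5. The first 3 digits are (1, 2, 1).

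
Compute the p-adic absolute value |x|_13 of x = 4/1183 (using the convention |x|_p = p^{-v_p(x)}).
|4/1183|_13 = 169

Step 1 — compute v_13(x) by factoring powers of 13 out of the numerator and denominator: v_13(4/1183) = -2. Step 2 — apply |x|_p = p^{-v_p(x)} = 13^{2} = 169.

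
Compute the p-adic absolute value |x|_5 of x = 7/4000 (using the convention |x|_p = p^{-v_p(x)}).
|7/4000|_5 = 125

Step 1 — compute v_5(x) by factoring powers of 5 out of the numerator and denominator: v_5(7/4000) = -3. Step 2 — apply |x|_p = p^{-v_p(x)} = 5^{3} = 125.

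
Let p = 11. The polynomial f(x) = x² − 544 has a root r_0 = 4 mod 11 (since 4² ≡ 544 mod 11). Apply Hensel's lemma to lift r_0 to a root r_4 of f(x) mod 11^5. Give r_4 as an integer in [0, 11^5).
r_4 = 100016 (mod 161051)

Hensel's recurrence: r_{i+1} = r_i − f(r_i)·(f′(r_i))^{-1} mod 11^{i+2}, with f′(x) = 2x. Iterate:
  r_0 = 4 (mod 11)
  r_1 = 70 (mod 121)
  r_2 = 191 (mod 1331)
  r_3 = 12170 (mod 14641)
  r_4 = 100016 (mod 161051)
Final: r_4 = 100016, and one checks f(r_4) ≡ 0 mod 11^5.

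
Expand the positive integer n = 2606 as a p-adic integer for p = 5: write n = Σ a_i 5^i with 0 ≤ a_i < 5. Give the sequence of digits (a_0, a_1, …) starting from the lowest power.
(a_0, a_1, …) = (1, 1, 4, 0, 4)

Repeated division by 5 gives the digits low-to-high: 2606 = 1 + 1·5^1 + 4·5^2 + 4·5^4. Digit sequence: (1, 1, 4, 0, 4).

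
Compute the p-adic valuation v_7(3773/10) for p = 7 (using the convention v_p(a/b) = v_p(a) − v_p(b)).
v_7(3773/10) = 3

Factor powers of 7 from the numerator and denominator of the reduced fraction: 3773 = 7^3 · 11 and 10 = 7^0 · 10. Apply v_p(a/b) = v_p(a) − v_p(b): v_7(3773/10) = 3 − 0 = 3.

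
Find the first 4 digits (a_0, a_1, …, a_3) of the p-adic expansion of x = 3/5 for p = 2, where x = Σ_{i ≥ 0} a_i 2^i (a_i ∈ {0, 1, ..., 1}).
(a_0, …, a_3) = (1, 1, 1, 0)

v_2(3/5) = 0 (numerator and denominator both coprime to 2), so x ∈ ℤ_2^×. Compute digits iteratively via a_i = x_i mod 2, x_{i+1} = (x_i − a_i)/2, with x_0 = x:
  x_0 = 3/5;  a_0 = 1;  x_1 = (x_0 − 1)/2 = -1/5
  x_1 = -1/5;  a_1 = 1;  x_2 = (x_1 − 1)/2 = -3/5
  x_2 = -3/5;  a_2 = 1;  x_3 = (x_2 − 1)/2 = -4/5
  x_3 = -4/5;  a_3 = 0;  x_4 = (x_3 − 0)/2 = -2/5
Digits: (1, 1, 1, 0).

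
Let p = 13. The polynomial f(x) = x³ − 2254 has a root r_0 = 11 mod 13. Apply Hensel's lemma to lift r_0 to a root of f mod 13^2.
r_1 = 102 (mod 169)

Hensel: r_{i+1} = r_i − f(r_i)/f′(r_i) mod 13^{i+2}, where f′(x) = 3x². Iterate:
  r_0 = 11 (mod 13)
  r_1 = 102 (mod 169)
Final: r = 102 with f(r) ≡ 0 mod 13^2.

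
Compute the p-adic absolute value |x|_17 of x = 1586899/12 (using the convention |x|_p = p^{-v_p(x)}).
|1586899/12|_17 = 1/83521

Step 1 — compute v_17(x) by factoring powers of 17 out of the numerator and denominator: v_17(1586899/12) = 4. Step 2 — apply |x|_p = p^{-v_p(x)} = 17^{-4} = 1/83521.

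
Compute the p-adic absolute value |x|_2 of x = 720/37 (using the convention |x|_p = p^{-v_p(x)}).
|720/37|_2 = 1/16

Step 1 — compute v_2(x) by factoring powers of 2 out of the numerator and denominator: v_2(720/37) = 4. Step 2 — apply |x|_p = p^{-v_p(x)} = 2^{-4} = 1/16.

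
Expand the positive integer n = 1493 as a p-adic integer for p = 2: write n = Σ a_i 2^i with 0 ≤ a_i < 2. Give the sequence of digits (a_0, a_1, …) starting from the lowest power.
(a_0, a_1, …) = (1, 0, 1, 0, 1, 0, 1, 1, 1, 0, 1)

Repeated division by 2 gives the digits low-to-high: 1493 = 1 + 1·2^2 + 1·2^4 + 1·2^6 + 1·2^7 + 1·2^8 + 1·2^10. Digit sequence: (1, 0, 1, 0, 1, 0, 1, 1, 1, 0, 1).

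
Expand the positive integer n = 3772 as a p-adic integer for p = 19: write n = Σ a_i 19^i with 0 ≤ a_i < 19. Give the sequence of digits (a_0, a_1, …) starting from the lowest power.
(a_0, a_1, …) = (10, 8, 10)

Repeated division by 19 gives the digits low-to-high: 3772 = 10 + 8·19^1 + 10·19^2. Digit sequence: (10, 8, 10).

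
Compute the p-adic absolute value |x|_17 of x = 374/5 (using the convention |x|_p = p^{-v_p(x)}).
|374/5|_17 = 1/17

Step 1 — compute v_17(x) by factoring powers of 17 out of the numerator and denominator: v_17(374/5) = 1. Step 2 — apply |x|_p = p^{-v_p(x)} = 17^{-1} = 1/17.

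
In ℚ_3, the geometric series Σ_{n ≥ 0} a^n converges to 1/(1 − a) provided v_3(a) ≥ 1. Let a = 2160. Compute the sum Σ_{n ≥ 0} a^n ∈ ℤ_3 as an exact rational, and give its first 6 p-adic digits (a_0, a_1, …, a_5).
Σ a^n = 1/(1 − a) = -1/2159;  first 6 digits = (1, 0, 0, 2, 2, 2)

v_3(a) = 3 ≥ 1, so the series converges in ℤ_3 to 1/(1 − a) = 1/(1 − 2160) = -1/2159. Expand this rational in ℤ_3: compute digits iteratively via d_i = x_i mod 3, x_{i+1} = (x_i − d_i)/3. The first 6 digits are (1, 0, 0, 2, 2, 2).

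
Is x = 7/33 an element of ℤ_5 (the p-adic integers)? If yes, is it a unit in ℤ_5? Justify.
x ∈ ℤ_5^× (unit); v_5(x) = 0

ℤ_5 = {x ∈ ℚ_5 : v_5(x) ≥ 0} and ℤ_5^× = {x ∈ ℤ_5 : v_5(x) = 0}. Here v_5(7/33) = v_5(num) − v_5(den) = 0; compare against these criteria.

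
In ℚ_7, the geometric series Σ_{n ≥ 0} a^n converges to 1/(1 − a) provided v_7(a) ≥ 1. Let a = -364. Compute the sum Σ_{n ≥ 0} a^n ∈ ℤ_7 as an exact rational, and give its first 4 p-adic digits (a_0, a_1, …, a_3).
Σ a^n = 1/(1 − a) = 1/365;  first 4 digits = (1, 4, 1, 1)

v_7(a) = 1 ≥ 1, so the series converges in ℤ_7 to 1/(1 − a) = 1/(1 − (-364)) = 1/365. Expand this rational in ℤ_7: compute digits iteratively via d_i = x_i mod 7, x_{i+1} = (x_i − d_i)/7. The first 4 digits are (1, 4, 1, 1).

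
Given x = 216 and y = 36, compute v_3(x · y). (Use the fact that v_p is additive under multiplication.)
v_3(7776) = 5

v_p(x) = 3 (factor: 216 = 3^3 · 8); v_p(y) = 2 (factor: 36 = 3^2 · 4). Additivity: v_p(xy) = v_p(x) + v_p(y) = 3 + 2 = 5. (Direct check: xy = 7776 = 3^5 · (32).)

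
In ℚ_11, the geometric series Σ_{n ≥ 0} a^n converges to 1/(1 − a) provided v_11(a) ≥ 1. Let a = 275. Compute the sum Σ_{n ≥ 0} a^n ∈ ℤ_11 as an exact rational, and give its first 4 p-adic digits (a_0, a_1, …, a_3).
Σ a^n = 1/(1 − a) = -1/274;  first 4 digits = (1, 3, 0, 7)

v_11(a) = 1 ≥ 1, so the series converges in ℤ_11 to 1/(1 − a) = 1/(1 − 275) = -1/274. Expand this rational in ℤ_11: compute digits iteratively via d_i = x_i mod 11, x_{i+1} = (x_i − d_i)/11. The first 4 digits are (1, 3, 0, 7).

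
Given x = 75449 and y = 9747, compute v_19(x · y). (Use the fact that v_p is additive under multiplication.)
v_19(735401403) = 5

v_p(x) = 3 (factor: 75449 = 19^3 · 11); v_p(y) = 2 (factor: 9747 = 19^2 · 27). Additivity: v_p(xy) = v_p(x) + v_p(y) = 3 + 2 = 5. (Direct check: xy = 735401403 = 19^5 · (297).)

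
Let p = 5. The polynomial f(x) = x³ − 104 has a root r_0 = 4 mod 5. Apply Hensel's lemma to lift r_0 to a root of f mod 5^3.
r_2 = 9 (mod 125)

Hensel: r_{i+1} = r_i − f(r_i)/f′(r_i) mod 5^{i+2}, where f′(x) = 3x². Iterate:
  r_0 = 4 (mod 5)
  r_1 = 9 (mod 25)
  r_2 = 9 (mod 125)
Final: r = 9 with f(r) ≡ 0 mod 5^3.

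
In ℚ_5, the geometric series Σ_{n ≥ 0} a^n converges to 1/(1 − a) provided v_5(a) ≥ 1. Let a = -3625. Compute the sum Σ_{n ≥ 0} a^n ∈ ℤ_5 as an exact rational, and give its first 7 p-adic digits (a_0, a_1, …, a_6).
Σ a^n = 1/(1 − a) = 1/3626;  first 7 digits = (1, 0, 0, 1, 4, 3, 0)

v_5(a) = 3 ≥ 1, so the series converges in ℤ_5 to 1/(1 − a) = 1/(1 − (-3625)) = 1/3626. Expand this rational in ℤ_5: compute digits iteratively via d_i = x_i mod 5, x_{i+1} = (x_i − d_i)/5. The first 7 digits are (1, 0, 0, 1, 4, 3, 0).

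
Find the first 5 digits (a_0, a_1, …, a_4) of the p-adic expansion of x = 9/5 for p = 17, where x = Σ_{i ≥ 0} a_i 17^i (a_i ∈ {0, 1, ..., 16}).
(a_0, …, a_4) = (12, 13, 6, 3, 10)

v_17(9/5) = 0 (numerator and denominator both coprime to 17), so x ∈ ℤ_17^×. Compute digits iteratively via a_i = x_i mod 17, x_{i+1} = (x_i − a_i)/17, with x_0 = x:
  x_0 = 9/5;  a_0 = 12;  x_1 = (x_0 − 12)/17 = -3/5
  x_1 = -3/5;  a_1 = 13;  x_2 = (x_1 − 13)/17 = -4/5
  x_2 = -4/5;  a_2 = 6;  x_3 = (x_2 − 6)/17 = -2/5
  x_3 = -2/5;  a_3 = 3;  x_4 = (x_3 − 3)/17 = -1/5
  x_4 = -1/5;  a_4 = 10;  x_5 = (x_4 − 10)/17 = -3/5
Digits: (12, 13, 6, 3, 10).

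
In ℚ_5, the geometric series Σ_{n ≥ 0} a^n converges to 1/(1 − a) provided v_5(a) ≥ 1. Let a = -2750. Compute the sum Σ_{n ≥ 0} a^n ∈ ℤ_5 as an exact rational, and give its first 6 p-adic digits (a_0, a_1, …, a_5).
Σ a^n = 1/(1 − a) = 1/2751;  first 6 digits = (1, 0, 0, 3, 0, 4)

v_5(a) = 3 ≥ 1, so the series converges in ℤ_5 to 1/(1 − a) = 1/(1 − (-2750)) = 1/2751. Expand this rational in ℤ_5: compute digits iteratively via d_i = x_i mod 5, x_{i+1} = (x_i − d_i)/5. The first 6 digits are (1, 0, 0, 3, 0, 4).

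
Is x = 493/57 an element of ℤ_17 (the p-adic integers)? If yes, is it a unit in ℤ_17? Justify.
x ∈ ℤ_17 but not a unit; v_17(x) = 1 > 0

ℤ_17 = {x ∈ ℚ_17 : v_17(x) ≥ 0} and ℤ_17^× = {x ∈ ℤ_17 : v_17(x) = 0}. Here v_17(493/57) = v_17(num) − v_17(den) = 1; compare against these criteria.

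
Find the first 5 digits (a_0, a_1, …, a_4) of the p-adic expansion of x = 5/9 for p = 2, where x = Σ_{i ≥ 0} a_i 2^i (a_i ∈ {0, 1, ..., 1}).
(a_0, …, a_4) = (1, 0, 1, 1, 1)

v_2(5/9) = 0 (numerator and denominator both coprime to 2), so x ∈ ℤ_2^×. Compute digits iteratively via a_i = x_i mod 2, x_{i+1} = (x_i − a_i)/2, with x_0 = x:
  x_0 = 5/9;  a_0 = 1;  x_1 = (x_0 − 1)/2 = -2/9
  x_1 = -2/9;  a_1 = 0;  x_2 = (x_1 − 0)/2 = -1/9
  x_2 = -1/9;  a_2 = 1;  x_3 = (x_2 − 1)/2 = -5/9
  x_3 = -5/9;  a_3 = 1;  x_4 = (x_3 − 1)/2 = -7/9
  x_4 = -7/9;  a_4 = 1;  x_5 = (x_4 − 1)/2 = -8/9
Digits: (1, 0, 1, 1, 1).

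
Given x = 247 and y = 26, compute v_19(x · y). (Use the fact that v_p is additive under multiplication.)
v_19(6422) = 1

v_p(x) = 1 (factor: 247 = 19^1 · 13); v_p(y) = 0 (factor: 26 = 19^0 · 26). Additivity: v_p(xy) = v_p(x) + v_p(y) = 1 + 0 = 1. (Direct check: xy = 6422 = 19^1 · (338).)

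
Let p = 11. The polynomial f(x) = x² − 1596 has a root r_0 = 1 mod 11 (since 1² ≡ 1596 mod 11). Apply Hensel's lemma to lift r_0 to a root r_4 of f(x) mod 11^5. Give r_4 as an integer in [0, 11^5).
r_4 = 139162 (mod 161051)

Hensel's recurrence: r_{i+1} = r_i − f(r_i)·(f′(r_i))^{-1} mod 11^{i+2}, with f′(x) = 2x. Iterate:
  r_0 = 1 (mod 11)
  r_1 = 12 (mod 121)
  r_2 = 738 (mod 1331)
  r_3 = 7393 (mod 14641)
  r_4 = 139162 (mod 161051)
Final: r_4 = 139162, and one checks f(r_4) ≡ 0 mod 11^5.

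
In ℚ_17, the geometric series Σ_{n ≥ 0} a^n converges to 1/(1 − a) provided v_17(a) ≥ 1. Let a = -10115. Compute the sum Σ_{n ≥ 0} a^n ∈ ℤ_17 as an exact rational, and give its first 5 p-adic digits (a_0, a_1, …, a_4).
Σ a^n = 1/(1 − a) = 1/10116;  first 5 digits = (1, 0, 16, 14, 0)

v_17(a) = 2 ≥ 1, so the series converges in ℤ_17 to 1/(1 − a) = 1/(1 − (-10115)) = 1/10116. Expand this rational in ℤ_17: compute digits iteratively via d_i = x_i mod 17, x_{i+1} = (x_i − d_i)/17. The first 5 digits are (1, 0, 16, 14, 0).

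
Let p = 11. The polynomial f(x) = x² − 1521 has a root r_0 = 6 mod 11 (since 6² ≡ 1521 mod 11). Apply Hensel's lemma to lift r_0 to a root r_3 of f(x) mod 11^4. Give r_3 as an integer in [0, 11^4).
r_3 = 39 (mod 14641)

Hensel's recurrence: r_{i+1} = r_i − f(r_i)·(f′(r_i))^{-1} mod 11^{i+2}, with f′(x) = 2x. Iterate:
  r_0 = 6 (mod 11)
  r_1 = 39 (mod 121)
  r_2 = 39 (mod 1331)
  r_3 = 39 (mod 14641)
Final: r_3 = 39, and one checks f(r_3) ≡ 0 mod 11^4.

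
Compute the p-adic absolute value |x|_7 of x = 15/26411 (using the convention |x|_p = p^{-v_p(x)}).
|15/26411|_7 = 2401

Step 1 — compute v_7(x) by factoring powers of 7 out of the numerator and denominator: v_7(15/26411) = -4. Step 2 — apply |x|_p = p^{-v_p(x)} = 7^{4} = 2401.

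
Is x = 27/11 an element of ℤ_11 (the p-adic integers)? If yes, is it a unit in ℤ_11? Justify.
x ∉ ℤ_11 (v_11(x) = -1 < 0)

ℤ_11 = {x ∈ ℚ_11 : v_11(x) ≥ 0} and ℤ_11^× = {x ∈ ℤ_11 : v_11(x) = 0}. Here v_11(27/11) = v_11(num) − v_11(den) = -1; compare against these criteria.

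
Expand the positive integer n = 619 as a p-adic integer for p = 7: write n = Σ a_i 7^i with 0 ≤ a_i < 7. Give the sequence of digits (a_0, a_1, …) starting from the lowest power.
(a_0, a_1, …) = (3, 4, 5, 1)

Repeated division by 7 gives the digits low-to-high: 619 = 3 + 4·7^1 + 5·7^2 + 1·7^3. Digit sequence: (3, 4, 5, 1).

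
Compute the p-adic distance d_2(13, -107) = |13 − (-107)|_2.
d_2(13, -107) = 1/8

Step 1 — x − y = 13 − (-107) = 120. Step 2 — v_2(120) = 3 (factor: 120 = (2^3 · 15); the sign does not affect v_p). Step 3 — |x − y|_2 = 2^{-3} = 1/8.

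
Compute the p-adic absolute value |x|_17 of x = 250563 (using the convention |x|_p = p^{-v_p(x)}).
|250563|_17 = 1/83521

Step 1 — compute v_17(x) by factoring powers of 17 out of the numerator and denominator: v_17(250563) = 4. Step 2 — apply |x|_p = p^{-v_p(x)} = 17^{-4} = 1/83521.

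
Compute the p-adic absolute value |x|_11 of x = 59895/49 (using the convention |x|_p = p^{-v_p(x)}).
|59895/49|_11 = 1/1331

Step 1 — compute v_11(x) by factoring powers of 11 out of the numerator and denominator: v_11(59895/49) = 3. Step 2 — apply |x|_p = p^{-v_p(x)} = 11^{-3} = 1/1331.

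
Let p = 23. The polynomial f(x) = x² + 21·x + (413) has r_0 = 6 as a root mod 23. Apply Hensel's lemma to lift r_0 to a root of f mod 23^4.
r_3 = 256778 (mod 279841)

Hensel: r_{i+1} = r_i − f(r_i)·(f′(r_i))^{-1} mod 23^{i+2}, f′(x) = 2x + 21. Iterate:
  r_0 = 6 (mod 23)
  r_1 = 213 (mod 529)
  r_2 = 1271 (mod 12167)
  r_3 = 256778 (mod 279841)
Final: r = 256778 satisfies f(r) ≡ 0 mod 23^4.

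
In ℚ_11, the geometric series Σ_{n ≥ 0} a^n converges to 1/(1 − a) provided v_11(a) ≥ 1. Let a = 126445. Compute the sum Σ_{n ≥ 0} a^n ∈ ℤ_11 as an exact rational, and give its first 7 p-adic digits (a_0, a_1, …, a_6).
Σ a^n = 1/(1 − a) = -1/126444;  first 7 digits = (1, 0, 0, 7, 8, 0, 5)

v_11(a) = 3 ≥ 1, so the series converges in ℤ_11 to 1/(1 − a) = 1/(1 − 126445) = -1/126444. Expand this rational in ℤ_11: compute digits iteratively via d_i = x_i mod 11, x_{i+1} = (x_i − d_i)/11. The first 7 digits are (1, 0, 0, 7, 8, 0, 5).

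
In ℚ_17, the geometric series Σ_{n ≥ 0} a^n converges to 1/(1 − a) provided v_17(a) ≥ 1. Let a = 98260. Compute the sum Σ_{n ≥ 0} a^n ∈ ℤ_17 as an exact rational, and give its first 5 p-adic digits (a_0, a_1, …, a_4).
Σ a^n = 1/(1 − a) = -1/98259;  first 5 digits = (1, 0, 0, 3, 1)

v_17(a) = 3 ≥ 1, so the series converges in ℤ_17 to 1/(1 − a) = 1/(1 − 98260) = -1/98259. Expand this rational in ℤ_17: compute digits iteratively via d_i = x_i mod 17, x_{i+1} = (x_i − d_i)/17. The first 5 digits are (1, 0, 0, 3, 1).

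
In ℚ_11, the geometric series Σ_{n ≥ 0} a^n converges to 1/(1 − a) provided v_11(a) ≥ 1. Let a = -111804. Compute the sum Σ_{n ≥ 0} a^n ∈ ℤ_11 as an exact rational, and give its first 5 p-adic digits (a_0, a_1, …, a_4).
Σ a^n = 1/(1 − a) = 1/111805;  first 5 digits = (1, 0, 0, 4, 3)

v_11(a) = 3 ≥ 1, so the series converges in ℤ_11 to 1/(1 − a) = 1/(1 − (-111804)) = 1/111805. Expand this rational in ℤ_11: compute digits iteratively via d_i = x_i mod 11, x_{i+1} = (x_i − d_i)/11. The first 5 digits are (1, 0, 0, 4, 3).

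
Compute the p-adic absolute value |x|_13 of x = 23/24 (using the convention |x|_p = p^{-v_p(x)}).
|23/24|_13 = 1

Step 1 — compute v_13(x) by factoring powers of 13 out of the numerator and denominator: v_13(23/24) = 0. Step 2 — apply |x|_p = p^{-v_p(x)} = 13^{0} = 1.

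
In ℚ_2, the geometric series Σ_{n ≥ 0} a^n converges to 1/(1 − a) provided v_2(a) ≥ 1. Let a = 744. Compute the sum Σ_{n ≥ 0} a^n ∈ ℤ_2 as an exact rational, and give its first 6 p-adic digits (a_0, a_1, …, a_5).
Σ a^n = 1/(1 − a) = -1/743;  first 6 digits = (1, 0, 0, 1, 0, 1)

v_2(a) = 3 ≥ 1, so the series converges in ℤ_2 to 1/(1 − a) = 1/(1 − 744) = -1/743. Expand this rational in ℤ_2: compute digits iteratively via d_i = x_i mod 2, x_{i+1} = (x_i − d_i)/2. The first 6 digits are (1, 0, 0, 1, 0, 1).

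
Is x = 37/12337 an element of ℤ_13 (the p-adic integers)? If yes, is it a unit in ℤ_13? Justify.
x ∉ ℤ_13 (v_13(x) = -2 < 0)

ℤ_13 = {x ∈ ℚ_13 : v_13(x) ≥ 0} and ℤ_13^× = {x ∈ ℤ_13 : v_13(x) = 0}. Here v_13(37/12337) = v_13(num) − v_13(den) = -2; compare against these criteria.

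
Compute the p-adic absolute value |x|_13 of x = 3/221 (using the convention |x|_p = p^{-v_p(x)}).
|3/221|_13 = 13

Step 1 — compute v_13(x) by factoring powers of 13 out of the numerator and denominator: v_13(3/221) = -1. Step 2 — apply |x|_p = p^{-v_p(x)} = 13^{1} = 13.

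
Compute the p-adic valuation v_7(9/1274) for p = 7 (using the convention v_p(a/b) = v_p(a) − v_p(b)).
v_7(9/1274) = -2

Factor powers of 7 from the numerator and denominator of the reduced fraction: 9 = 7^0 · 9 and 1274 = 7^2 · 26. Apply v_p(a/b) = v_p(a) − v_p(b): v_7(9/1274) = 0 − 2 = -2.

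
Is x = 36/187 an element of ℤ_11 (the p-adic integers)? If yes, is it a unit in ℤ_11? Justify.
x ∉ ℤ_11 (v_11(x) = -1 < 0)

ℤ_11 = {x ∈ ℚ_11 : v_11(x) ≥ 0} and ℤ_11^× = {x ∈ ℤ_11 : v_11(x) = 0}. Here v_11(36/187) = v_11(num) − v_11(den) = -1; compare against these criteria.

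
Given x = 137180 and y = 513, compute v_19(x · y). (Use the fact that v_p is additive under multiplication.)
v_19(70373340) = 4

v_p(x) = 3 (factor: 137180 = 19^3 · 20); v_p(y) = 1 (factor: 513 = 19^1 · 27). Additivity: v_p(xy) = v_p(x) + v_p(y) = 3 + 1 = 4. (Direct check: xy = 70373340 = 19^4 · (540).)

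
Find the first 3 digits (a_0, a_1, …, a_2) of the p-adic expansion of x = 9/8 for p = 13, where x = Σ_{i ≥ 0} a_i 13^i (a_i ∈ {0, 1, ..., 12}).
(a_0, …, a_2) = (6, 11, 4)

v_13(9/8) = 0 (numerator and denominator both coprime to 13), so x ∈ ℤ_13^×. Compute digits iteratively via a_i = x_i mod 13, x_{i+1} = (x_i − a_i)/13, with x_0 = x:
  x_0 = 9/8;  a_0 = 6;  x_1 = (x_0 − 6)/13 = -3/8
  x_1 = -3/8;  a_1 = 11;  x_2 = (x_1 − 11)/13 = -7/8
  x_2 = -7/8;  a_2 = 4;  x_3 = (x_2 − 4)/13 = -3/8
Digits: (6, 11, 4).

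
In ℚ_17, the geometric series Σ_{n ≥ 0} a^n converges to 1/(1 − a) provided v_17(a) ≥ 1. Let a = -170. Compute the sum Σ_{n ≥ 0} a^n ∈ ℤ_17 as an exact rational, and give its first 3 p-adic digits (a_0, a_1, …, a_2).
Σ a^n = 1/(1 − a) = 1/171;  first 3 digits = (1, 7, 14)

v_17(a) = 1 ≥ 1, so the series converges in ℤ_17 to 1/(1 − a) = 1/(1 − (-170)) = 1/171. Expand this rational in ℤ_17: compute digits iteratively via d_i = x_i mod 17, x_{i+1} = (x_i − d_i)/17. The first 3 digits are (1, 7, 14).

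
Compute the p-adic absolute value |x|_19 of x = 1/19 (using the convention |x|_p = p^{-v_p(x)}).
|1/19|_19 = 19

Step 1 — compute v_19(x) by factoring powers of 19 out of the numerator and denominator: v_19(1/19) = -1. Step 2 — apply |x|_p = p^{-v_p(x)} = 19^{1} = 19.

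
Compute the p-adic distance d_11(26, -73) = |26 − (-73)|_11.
d_11(26, -73) = 1/11

Step 1 — x − y = 26 − (-73) = 99. Step 2 — v_11(99) = 1 (factor: 99 = (11^1 · 9); the sign does not affect v_p). Step 3 — |x − y|_11 = 11^{-1} = 1/11.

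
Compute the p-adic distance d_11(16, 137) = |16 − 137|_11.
d_11(16, 137) = 1/121

Step 1 — x − y = 16 − 137 = -121. Step 2 — v_11(-121) = 2 (factor: -121 = −(11^2 · 1); the sign does not affect v_p). Step 3 — |x − y|_11 = 11^{-2} = 1/121.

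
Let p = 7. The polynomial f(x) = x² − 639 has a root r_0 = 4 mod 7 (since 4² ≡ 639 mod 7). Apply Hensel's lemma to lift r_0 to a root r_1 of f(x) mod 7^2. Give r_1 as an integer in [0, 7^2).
r_1 = 39 (mod 49)

Hensel's recurrence: r_{i+1} = r_i − f(r_i)·(f′(r_i))^{-1} mod 7^{i+2}, with f′(x) = 2x. Iterate:
  r_0 = 4 (mod 7)
  r_1 = 39 (mod 49)
Final: r_1 = 39, and one checks f(r_1) ≡ 0 mod 7^2.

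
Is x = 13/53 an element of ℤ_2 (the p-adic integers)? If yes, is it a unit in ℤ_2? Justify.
x ∈ ℤ_2^× (unit); v_2(x) = 0

ℤ_2 = {x ∈ ℚ_2 : v_2(x) ≥ 0} and ℤ_2^× = {x ∈ ℤ_2 : v_2(x) = 0}. Here v_2(13/53) = v_2(num) − v_2(den) = 0; compare against these criteria.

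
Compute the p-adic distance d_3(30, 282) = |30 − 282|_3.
d_3(30, 282) = 1/9

Step 1 — x − y = 30 − 282 = -252. Step 2 — v_3(-252) = 2 (factor: -252 = −(3^2 · 28); the sign does not affect v_p). Step 3 — |x − y|_3 = 3^{-2} = 1/9.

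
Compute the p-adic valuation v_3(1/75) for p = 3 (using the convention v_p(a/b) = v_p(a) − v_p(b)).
v_3(1/75) = -1

Factor powers of 3 from the numerator and denominator of the reduced fraction: 1 = 3^0 · 1 and 75 = 3^1 · 25. Apply v_p(a/b) = v_p(a) − v_p(b): v_3(1/75) = 0 − 1 = -1.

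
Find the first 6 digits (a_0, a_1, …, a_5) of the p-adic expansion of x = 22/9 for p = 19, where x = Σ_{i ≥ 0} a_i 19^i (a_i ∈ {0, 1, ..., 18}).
(a_0, …, a_5) = (13, 10, 10, 10, 10, 10)

v_19(22/9) = 0 (numerator and denominator both coprime to 19), so x ∈ ℤ_19^×. Compute digits iteratively via a_i = x_i mod 19, x_{i+1} = (x_i − a_i)/19, with x_0 = x:
  x_0 = 22/9;  a_0 = 13;  x_1 = (x_0 − 13)/19 = -5/9
  x_1 = -5/9;  a_1 = 10;  x_2 = (x_1 − 10)/19 = -5/9
  x_2 = -5/9;  a_2 = 10;  x_3 = (x_2 − 10)/19 = -5/9
  x_3 = -5/9;  a_3 = 10;  x_4 = (x_3 − 10)/19 = -5/9
  x_4 = -5/9;  a_4 = 10;  x_5 = (x_4 − 10)/19 = -5/9
  x_5 = -5/9;  a_5 = 10;  x_6 = (x_5 − 10)/19 = -5/9
Digits: (13, 10, 10, 10, 10, 10).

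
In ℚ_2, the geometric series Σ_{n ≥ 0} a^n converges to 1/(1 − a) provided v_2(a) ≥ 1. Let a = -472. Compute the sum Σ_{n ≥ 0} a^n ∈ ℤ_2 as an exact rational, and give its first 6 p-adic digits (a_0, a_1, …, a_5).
Σ a^n = 1/(1 − a) = 1/473;  first 6 digits = (1, 0, 0, 1, 0, 1)

v_2(a) = 3 ≥ 1, so the series converges in ℤ_2 to 1/(1 − a) = 1/(1 − (-472)) = 1/473. Expand this rational in ℤ_2: compute digits iteratively via d_i = x_i mod 2, x_{i+1} = (x_i − d_i)/2. The first 6 digits are (1, 0, 0, 1, 0, 1).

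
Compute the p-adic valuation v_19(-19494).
v_19(-19494) = 2

v_19(n) is the largest exponent k such that 19^k divides n. Factor out: -19494 = -19^2 · 54. (Sign doesn't affect v_p.) So v_19(-19494) = 2.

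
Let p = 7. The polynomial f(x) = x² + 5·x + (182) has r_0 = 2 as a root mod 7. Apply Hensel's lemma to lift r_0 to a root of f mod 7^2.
r_1 = 2 (mod 49)

Hensel: r_{i+1} = r_i − f(r_i)·(f′(r_i))^{-1} mod 7^{i+2}, f′(x) = 2x + 5. Iterate:
  r_0 = 2 (mod 7)
  r_1 = 2 (mod 49)
Final: r = 2 satisfies f(r) ≡ 0 mod 7^2.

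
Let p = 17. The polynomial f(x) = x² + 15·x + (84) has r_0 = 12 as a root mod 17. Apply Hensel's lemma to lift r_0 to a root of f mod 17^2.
r_1 = 46 (mod 289)

Hensel: r_{i+1} = r_i − f(r_i)·(f′(r_i))^{-1} mod 17^{i+2}, f′(x) = 2x + 15. Iterate:
  r_0 = 12 (mod 17)
  r_1 = 46 (mod 289)
Final: r = 46 satisfies f(r) ≡ 0 mod 17^2.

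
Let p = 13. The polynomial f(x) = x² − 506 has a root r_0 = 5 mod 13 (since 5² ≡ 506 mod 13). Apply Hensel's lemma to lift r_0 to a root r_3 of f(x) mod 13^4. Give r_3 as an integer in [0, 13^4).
r_3 = 11055 (mod 28561)

Hensel's recurrence: r_{i+1} = r_i − f(r_i)·(f′(r_i))^{-1} mod 13^{i+2}, with f′(x) = 2x. Iterate:
  r_0 = 5 (mod 13)
  r_1 = 70 (mod 169)
  r_2 = 70 (mod 2197)
  r_3 = 11055 (mod 28561)
Final: r_3 = 11055, and one checks f(r_3) ≡ 0 mod 13^4.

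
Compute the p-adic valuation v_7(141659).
v_7(141659) = 4

v_7(n) is the largest exponent k such that 7^k divides n. Factor out: 141659 = 7^4 · 59. (Sign doesn't affect v_p.) So v_7(141659) = 4.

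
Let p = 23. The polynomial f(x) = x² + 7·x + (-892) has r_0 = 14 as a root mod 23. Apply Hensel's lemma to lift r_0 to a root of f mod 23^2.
r_1 = 152 (mod 529)

Hensel: r_{i+1} = r_i − f(r_i)·(f′(r_i))^{-1} mod 23^{i+2}, f′(x) = 2x + 7. Iterate:
  r_0 = 14 (mod 23)
  r_1 = 152 (mod 529)
Final: r = 152 satisfies f(r) ≡ 0 mod 23^2.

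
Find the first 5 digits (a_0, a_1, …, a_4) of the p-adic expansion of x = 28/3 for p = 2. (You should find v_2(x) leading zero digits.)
(a_0, …, a_4) = (0, 0, 1, 0, 1)

v_2(28/3) = 2, so a_0 = ... = a_1 = 0. Factor out: x = 2^2 · u with u = 7/3 a unit in ℤ_2. Expand u iteratively via a_{v+i} = u_i mod 2, u_{i+1} = (u_i − a_{v+i})/2:
  u_0 = 7/3;  a_2 = 1;  u_1 = (u_0 − 1)/2 = 2/3
  u_1 = 2/3;  a_3 = 0;  u_2 = (u_1 − 0)/2 = 1/3
  u_2 = 1/3;  a_4 = 1;  u_3 = (u_2 − 1)/2 = -1/3
Digits: (0, 0, 1, 0, 1).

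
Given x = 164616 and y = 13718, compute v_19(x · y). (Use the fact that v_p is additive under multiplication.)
v_19(2258202288) = 6

v_p(x) = 3 (factor: 164616 = 19^3 · 24); v_p(y) = 3 (factor: 13718 = 19^3 · 2). Additivity: v_p(xy) = v_p(x) + v_p(y) = 3 + 3 = 6. (Direct check: xy = 2258202288 = 19^6 · (48).)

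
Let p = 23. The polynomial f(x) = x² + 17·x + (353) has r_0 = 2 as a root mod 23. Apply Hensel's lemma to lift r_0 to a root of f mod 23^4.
r_3 = 105204 (mod 279841)

Hensel: r_{i+1} = r_i − f(r_i)·(f′(r_i))^{-1} mod 23^{i+2}, f′(x) = 2x + 17. Iterate:
  r_0 = 2 (mod 23)
  r_1 = 462 (mod 529)
  r_2 = 7868 (mod 12167)
  r_3 = 105204 (mod 279841)
Final: r = 105204 satisfies f(r) ≡ 0 mod 23^4.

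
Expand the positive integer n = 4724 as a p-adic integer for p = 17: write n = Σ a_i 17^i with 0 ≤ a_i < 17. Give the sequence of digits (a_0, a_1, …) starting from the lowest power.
(a_0, a_1, …) = (15, 5, 16)

Repeated division by 17 gives the digits low-to-high: 4724 = 15 + 5·17^1 + 16·17^2. Digit sequence: (15, 5, 16).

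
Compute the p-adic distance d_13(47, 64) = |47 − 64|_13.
d_13(47, 64) = 1

Step 1 — x − y = 47 − 64 = -17. Step 2 — v_13(-17) = 0 (factor: -17 = −(13^0 · 17); the sign does not affect v_p). Step 3 — |x − y|_13 = 13^{0} = 1.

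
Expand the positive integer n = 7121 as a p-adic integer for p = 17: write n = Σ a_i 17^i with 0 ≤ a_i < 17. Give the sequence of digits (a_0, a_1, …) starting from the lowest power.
(a_0, a_1, …) = (15, 10, 7, 1)

Repeated division by 17 gives the digits low-to-high: 7121 = 15 + 10·17^1 + 7·17^2 + 1·17^3. Digit sequence: (15, 10, 7, 1).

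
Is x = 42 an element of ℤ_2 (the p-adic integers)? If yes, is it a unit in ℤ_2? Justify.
x ∈ ℤ_2 but not a unit; v_2(x) = 1 > 0

ℤ_2 = {x ∈ ℚ_2 : v_2(x) ≥ 0} and ℤ_2^× = {x ∈ ℤ_2 : v_2(x) = 0}. Here v_2(42) = v_2(num) − v_2(den) = 1; compare against these criteria.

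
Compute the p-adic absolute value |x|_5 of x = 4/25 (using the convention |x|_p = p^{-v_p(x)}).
|4/25|_5 = 25

Step 1 — compute v_5(x) by factoring powers of 5 out of the numerator and denominator: v_5(4/25) = -2. Step 2 — apply |x|_p = p^{-v_p(x)} = 5^{2} = 25.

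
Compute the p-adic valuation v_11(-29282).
v_11(-29282) = 4

v_11(n) is the largest exponent k such that 11^k divides n. Factor out: -29282 = -11^4 · 2. (Sign doesn't affect v_p.) So v_11(-29282) = 4.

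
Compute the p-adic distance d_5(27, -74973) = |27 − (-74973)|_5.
d_5(27, -74973) = 1/3125

Step 1 — x − y = 27 − (-74973) = 75000. Step 2 — v_5(75000) = 5 (factor: 75000 = (5^5 · 24); the sign does not affect v_p). Step 3 — |x − y|_5 = 5^{-5} = 1/3125.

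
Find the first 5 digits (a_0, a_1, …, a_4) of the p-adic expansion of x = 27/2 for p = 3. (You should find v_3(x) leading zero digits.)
(a_0, …, a_4) = (0, 0, 0, 2, 1)

v_3(27/2) = 3, so a_0 = ... = a_2 = 0. Factor out: x = 3^3 · u with u = 1/2 a unit in ℤ_3. Expand u iteratively via a_{v+i} = u_i mod 3, u_{i+1} = (u_i − a_{v+i})/3:
  u_0 = 1/2;  a_3 = 2;  u_1 = (u_0 − 2)/3 = -1/2
  u_1 = -1/2;  a_4 = 1;  u_2 = (u_1 − 1)/3 = -1/2
Digits: (0, 0, 0, 2, 1).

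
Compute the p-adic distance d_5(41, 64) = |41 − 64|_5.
d_5(41, 64) = 1

Step 1 — x − y = 41 − 64 = -23. Step 2 — v_5(-23) = 0 (factor: -23 = −(5^0 · 23); the sign does not affect v_p). Step 3 — |x − y|_5 = 5^{0} = 1.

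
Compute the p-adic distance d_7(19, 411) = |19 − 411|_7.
d_7(19, 411) = 1/49

Step 1 — x − y = 19 − 411 = -392. Step 2 — v_7(-392) = 2 (factor: -392 = −(7^2 · 8); the sign does not affect v_p). Step 3 — |x − y|_7 = 7^{-2} = 1/49.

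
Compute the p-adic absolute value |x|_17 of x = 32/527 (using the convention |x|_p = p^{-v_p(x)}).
|32/527|_17 = 17

Step 1 — compute v_17(x) by factoring powers of 17 out of the numerator and denominator: v_17(32/527) = -1. Step 2 — apply |x|_p = p^{-v_p(x)} = 17^{1} = 17.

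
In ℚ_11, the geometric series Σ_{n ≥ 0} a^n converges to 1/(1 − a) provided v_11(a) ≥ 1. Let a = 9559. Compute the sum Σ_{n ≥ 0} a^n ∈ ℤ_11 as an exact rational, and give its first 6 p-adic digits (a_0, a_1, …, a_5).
Σ a^n = 1/(1 − a) = -1/9558;  first 6 digits = (1, 0, 2, 7, 4, 6)

v_11(a) = 2 ≥ 1, so the series converges in ℤ_11 to 1/(1 − a) = 1/(1 − 9559) = -1/9558. Expand this rational in ℤ_11: compute digits iteratively via d_i = x_i mod 11, x_{i+1} = (x_i − d_i)/11. The first 6 digits are (1, 0, 2, 7, 4, 6).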